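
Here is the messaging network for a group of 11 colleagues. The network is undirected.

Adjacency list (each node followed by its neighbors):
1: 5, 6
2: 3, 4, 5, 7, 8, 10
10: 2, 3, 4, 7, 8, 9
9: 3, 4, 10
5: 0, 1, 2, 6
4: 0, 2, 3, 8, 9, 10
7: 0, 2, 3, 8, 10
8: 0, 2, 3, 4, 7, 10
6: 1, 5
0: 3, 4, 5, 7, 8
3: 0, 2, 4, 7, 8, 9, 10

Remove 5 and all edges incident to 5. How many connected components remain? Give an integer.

2

Without 5, the remaining ties split the others into: {1, 6}; {0, 2, 3, 4, 7, 8, 9, 10}.
That's 2 separate components.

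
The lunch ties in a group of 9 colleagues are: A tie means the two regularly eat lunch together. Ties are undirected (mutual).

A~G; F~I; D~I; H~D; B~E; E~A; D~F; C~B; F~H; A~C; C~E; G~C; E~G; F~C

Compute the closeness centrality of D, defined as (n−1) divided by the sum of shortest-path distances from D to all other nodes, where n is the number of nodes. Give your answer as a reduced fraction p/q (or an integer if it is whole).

Distances from D: A:3, B:3, C:2, E:3, F:1, G:3, H:1, I:1. Sum = 17.
n = 9, so closeness = 8/17.

8/17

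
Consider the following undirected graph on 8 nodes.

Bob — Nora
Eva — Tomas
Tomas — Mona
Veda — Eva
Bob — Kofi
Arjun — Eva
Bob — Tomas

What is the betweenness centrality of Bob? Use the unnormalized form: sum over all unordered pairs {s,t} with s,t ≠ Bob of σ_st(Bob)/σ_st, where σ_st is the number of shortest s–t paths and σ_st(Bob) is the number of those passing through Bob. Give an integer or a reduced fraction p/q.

Pairs whose geodesics pass through Bob — Veda–Nora: 1; Veda–Kofi: 1; Nora–Mona: 1; Nora–Arjun: 1; Nora–Kofi: 1; Nora–Eva: 1; Nora–Tomas: 1; Mona–Kofi: 1; Arjun–Kofi: 1; Kofi–Eva: 1; Kofi–Tomas: 1.
All other pairs contribute 0.
Summing the contributions gives betweenness(Bob) = 11.

11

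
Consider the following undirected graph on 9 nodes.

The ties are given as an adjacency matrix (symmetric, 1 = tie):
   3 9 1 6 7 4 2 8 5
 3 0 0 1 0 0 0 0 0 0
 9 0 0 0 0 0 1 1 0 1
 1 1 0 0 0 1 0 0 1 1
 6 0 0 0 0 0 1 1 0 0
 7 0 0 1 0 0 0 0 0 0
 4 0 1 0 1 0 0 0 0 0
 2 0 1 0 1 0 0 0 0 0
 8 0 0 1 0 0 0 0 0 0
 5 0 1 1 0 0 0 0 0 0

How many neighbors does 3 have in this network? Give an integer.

1

3 is directly tied to 1. That is 1 neighbor, so the degree of 3 is 1.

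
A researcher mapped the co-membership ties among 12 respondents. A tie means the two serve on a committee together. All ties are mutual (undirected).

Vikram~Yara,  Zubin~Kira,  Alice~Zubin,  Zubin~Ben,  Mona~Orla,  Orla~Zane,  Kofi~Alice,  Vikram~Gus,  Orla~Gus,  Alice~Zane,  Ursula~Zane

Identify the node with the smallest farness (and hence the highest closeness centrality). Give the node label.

Zane

Farness (sum of distances to all others) for each node — Alice:26, Ben:42, Gus:32, Kira:42, Kofi:36, Mona:36, Orla:26, Ursula:34, Vikram:40, Yara:50, Zane:24, Zubin:32.
The smallest farness is 24, for Zane, so Zane has the highest closeness.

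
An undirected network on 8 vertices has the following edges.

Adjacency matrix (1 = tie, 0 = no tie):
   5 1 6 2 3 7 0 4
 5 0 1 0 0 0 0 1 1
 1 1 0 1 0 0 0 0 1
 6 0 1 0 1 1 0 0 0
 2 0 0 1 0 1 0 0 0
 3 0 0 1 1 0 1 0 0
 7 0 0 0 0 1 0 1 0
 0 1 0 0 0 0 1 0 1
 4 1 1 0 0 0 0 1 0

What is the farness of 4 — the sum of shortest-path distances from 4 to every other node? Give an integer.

13

Distances from 4: 0:1, 1:1, 2:3, 3:3, 5:1, 6:2, 7:2.
Sum = 1 + 1 + 3 + 3 + 1 + 2 + 2 = 13.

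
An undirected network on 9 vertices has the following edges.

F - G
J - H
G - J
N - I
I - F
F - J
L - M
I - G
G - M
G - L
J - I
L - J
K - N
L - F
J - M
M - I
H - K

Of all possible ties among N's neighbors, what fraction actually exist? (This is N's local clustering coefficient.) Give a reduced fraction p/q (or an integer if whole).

0

N's neighbors: I and K (k = 2).
Possible neighbor pairs: C(2,2) = 1. Edges among them: none → e = 0.
Clustering(N) = 0/1.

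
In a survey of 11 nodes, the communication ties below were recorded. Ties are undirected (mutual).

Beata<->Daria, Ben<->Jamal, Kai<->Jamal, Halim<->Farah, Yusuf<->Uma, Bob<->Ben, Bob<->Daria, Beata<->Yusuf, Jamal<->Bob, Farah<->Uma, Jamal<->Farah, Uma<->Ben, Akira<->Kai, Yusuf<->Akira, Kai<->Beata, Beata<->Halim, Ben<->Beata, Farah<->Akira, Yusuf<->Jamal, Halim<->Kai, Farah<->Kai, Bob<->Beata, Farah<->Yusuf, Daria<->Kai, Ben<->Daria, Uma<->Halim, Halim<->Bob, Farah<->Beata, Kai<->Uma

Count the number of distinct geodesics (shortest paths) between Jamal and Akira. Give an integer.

The shortest distance is 2. The length-2 paths are: Jamal–Kai–Akira; Jamal–Yusuf–Akira; Jamal–Farah–Akira.
That gives 3 distinct shortest paths.

3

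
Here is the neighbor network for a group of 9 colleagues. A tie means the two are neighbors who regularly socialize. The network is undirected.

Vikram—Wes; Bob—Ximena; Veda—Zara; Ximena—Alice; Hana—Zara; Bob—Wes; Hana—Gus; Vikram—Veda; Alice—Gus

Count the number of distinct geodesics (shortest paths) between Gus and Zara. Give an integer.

The shortest distance is 2, and the only length-2 path is Gus–Hana–Zara. So there is exactly 1 shortest path.

1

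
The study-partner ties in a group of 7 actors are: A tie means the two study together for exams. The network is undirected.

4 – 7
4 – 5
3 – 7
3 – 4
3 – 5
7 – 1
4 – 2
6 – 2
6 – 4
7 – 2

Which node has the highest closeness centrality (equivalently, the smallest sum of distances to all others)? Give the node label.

4

Farness (sum of distances to all others) for each node — 1:13, 2:9, 3:9, 4:7, 5:11, 6:11, 7:8.
The smallest farness is 7, for 4, so 4 has the highest closeness.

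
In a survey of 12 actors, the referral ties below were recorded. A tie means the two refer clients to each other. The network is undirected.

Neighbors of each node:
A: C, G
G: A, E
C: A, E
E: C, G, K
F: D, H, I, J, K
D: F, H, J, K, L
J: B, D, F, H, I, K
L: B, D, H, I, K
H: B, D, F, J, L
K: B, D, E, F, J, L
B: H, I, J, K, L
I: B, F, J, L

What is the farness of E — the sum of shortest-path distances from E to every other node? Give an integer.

Distances from E: A:2, B:2, C:1, D:2, F:2, G:1, H:3, I:3, J:2, K:1, L:2.
Sum = 2 + 2 + 1 + 2 + 2 + 1 + 3 + 3 + 2 + 1 + 2 = 21.

21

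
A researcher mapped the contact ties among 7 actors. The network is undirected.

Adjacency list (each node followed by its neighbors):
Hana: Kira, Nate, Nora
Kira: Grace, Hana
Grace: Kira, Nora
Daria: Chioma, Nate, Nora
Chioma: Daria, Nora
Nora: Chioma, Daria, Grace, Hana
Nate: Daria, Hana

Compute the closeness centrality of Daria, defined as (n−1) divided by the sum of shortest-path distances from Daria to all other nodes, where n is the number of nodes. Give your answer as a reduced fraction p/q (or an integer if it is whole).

3/5

Distances from Daria: Chioma:1, Grace:2, Hana:2, Kira:3, Nate:1, Nora:1. Sum = 10.
n = 7, so closeness = 6/10 = 3/5.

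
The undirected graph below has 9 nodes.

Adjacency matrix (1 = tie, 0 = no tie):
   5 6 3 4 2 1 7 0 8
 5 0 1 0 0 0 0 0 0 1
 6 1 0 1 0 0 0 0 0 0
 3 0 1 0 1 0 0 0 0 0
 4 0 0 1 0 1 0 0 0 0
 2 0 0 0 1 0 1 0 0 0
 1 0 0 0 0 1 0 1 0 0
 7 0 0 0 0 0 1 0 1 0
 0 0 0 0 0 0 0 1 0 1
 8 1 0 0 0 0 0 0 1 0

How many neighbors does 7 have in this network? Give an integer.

2

7 is directly tied to 0 and 1. That is 2 neighbors, so the degree of 7 is 2.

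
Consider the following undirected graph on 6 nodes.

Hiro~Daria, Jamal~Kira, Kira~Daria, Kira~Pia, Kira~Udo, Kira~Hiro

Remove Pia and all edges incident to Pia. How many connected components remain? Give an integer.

Pia's neighbors (Kira) remain reachable from one another through other ties, so the rest of the network stays in one piece.

1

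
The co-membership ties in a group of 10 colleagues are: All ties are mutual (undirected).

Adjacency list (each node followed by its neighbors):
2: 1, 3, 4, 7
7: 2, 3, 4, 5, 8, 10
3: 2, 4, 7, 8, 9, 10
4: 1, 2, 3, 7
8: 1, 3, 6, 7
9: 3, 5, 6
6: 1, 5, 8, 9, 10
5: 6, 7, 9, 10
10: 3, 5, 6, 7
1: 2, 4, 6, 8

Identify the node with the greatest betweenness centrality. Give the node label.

Unnormalized betweenness of each node: 1:8/3, 2:2/3, 3:16/3, 4:2/3, 5:7/6, 6:14/3, 7:29/6, 8:4/3, 9:2/3, 10:1.
3 has the largest value, 16/3, making it the main broker — the node through which the most shortest paths run.

3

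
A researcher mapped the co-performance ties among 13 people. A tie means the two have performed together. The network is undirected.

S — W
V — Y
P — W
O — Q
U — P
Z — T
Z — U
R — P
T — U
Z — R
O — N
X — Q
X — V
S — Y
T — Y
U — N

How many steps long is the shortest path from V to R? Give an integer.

4

One shortest route is V – Y – T – Z – R, which uses 4 edges, and at distance 3 from V we only reach {O, U, W, Z}, which does not include R. So d(V,R) = 4.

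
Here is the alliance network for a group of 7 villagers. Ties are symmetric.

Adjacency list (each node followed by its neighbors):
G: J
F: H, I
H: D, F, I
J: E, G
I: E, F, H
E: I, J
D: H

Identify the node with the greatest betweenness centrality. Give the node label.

Unnormalized betweenness of each node: D:0, E:8, F:0, G:0, H:5, I:9, J:5.
I has the largest value, 9, making it the main broker — the node through which the most shortest paths run.

I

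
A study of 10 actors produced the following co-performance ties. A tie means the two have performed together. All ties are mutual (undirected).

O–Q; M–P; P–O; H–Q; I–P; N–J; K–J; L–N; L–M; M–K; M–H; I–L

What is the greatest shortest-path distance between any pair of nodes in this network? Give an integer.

Eccentricity of each node (its greatest distance to any other): H:3, I:3, J:4, K:3, L:3, M:2, N:4, O:4, P:3, Q:4.
The maximum eccentricity is 4, realized for instance by the pair O–J via O – P – M – K – J. So the diameter is 4.

4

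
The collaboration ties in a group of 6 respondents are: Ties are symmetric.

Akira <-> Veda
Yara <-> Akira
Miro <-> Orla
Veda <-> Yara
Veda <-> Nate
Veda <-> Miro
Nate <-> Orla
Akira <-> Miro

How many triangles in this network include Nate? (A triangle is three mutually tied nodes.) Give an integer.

0

Nate's neighbors are Orla and Veda, but none of them are tied to each other, so no triangle contains Nate.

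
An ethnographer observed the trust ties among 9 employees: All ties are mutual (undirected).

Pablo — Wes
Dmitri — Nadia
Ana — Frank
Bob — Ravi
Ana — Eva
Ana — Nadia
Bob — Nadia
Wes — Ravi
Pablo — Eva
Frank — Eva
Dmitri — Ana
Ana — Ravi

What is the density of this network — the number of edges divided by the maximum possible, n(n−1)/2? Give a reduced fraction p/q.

There are 12 edges and 9 nodes, so the maximum possible is C(9,2) = 36.
Density = 12/36 = 1/3.

1/3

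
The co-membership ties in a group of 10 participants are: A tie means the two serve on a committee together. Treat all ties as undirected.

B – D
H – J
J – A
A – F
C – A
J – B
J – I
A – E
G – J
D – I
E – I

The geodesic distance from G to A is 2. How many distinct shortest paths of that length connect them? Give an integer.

The shortest distance is 2, and the only length-2 path is G–J–A. So there is exactly 1 shortest path.

1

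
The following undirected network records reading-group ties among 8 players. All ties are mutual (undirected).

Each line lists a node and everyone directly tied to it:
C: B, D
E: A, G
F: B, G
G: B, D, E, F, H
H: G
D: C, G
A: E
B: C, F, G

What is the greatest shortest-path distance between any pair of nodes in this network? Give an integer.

Eccentricity of each node (its greatest distance to any other): A:4, B:3, C:4, D:3, E:3, F:3, G:2, H:3.
The maximum eccentricity is 4, realized for instance by the pair C–A via C – D – G – E – A. So the diameter is 4.

4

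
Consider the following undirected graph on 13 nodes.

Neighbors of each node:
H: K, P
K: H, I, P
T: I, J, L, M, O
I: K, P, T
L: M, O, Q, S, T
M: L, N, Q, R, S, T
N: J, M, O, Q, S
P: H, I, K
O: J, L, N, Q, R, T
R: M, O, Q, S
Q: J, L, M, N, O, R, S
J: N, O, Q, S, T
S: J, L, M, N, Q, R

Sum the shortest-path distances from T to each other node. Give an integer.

Distances from T: H:3, I:1, J:1, K:2, L:1, M:1, N:2, O:1, P:2, Q:2, R:2, S:2.
Sum = 3 + 1 + 1 + 2 + 1 + 1 + 2 + 1 + 2 + 2 + 2 + 2 = 20.

20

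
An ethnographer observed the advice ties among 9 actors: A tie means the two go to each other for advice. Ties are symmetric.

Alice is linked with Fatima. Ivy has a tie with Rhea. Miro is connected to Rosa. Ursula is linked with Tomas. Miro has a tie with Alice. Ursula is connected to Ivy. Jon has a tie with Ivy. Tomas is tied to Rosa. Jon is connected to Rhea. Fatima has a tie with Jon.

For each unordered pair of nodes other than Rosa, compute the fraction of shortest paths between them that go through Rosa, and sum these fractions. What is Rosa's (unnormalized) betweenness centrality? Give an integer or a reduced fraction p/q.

Pairs whose geodesics pass through Rosa — Ivy–Miro: 1/2; Ursula–Miro: 1; Ursula–Alice: 1/2; Tomas–Miro: 1; Tomas–Alice: 1; Tomas–Fatima: 1/2.
All other pairs contribute 0.
Summing the contributions gives betweenness(Rosa) = 9/2.

9/2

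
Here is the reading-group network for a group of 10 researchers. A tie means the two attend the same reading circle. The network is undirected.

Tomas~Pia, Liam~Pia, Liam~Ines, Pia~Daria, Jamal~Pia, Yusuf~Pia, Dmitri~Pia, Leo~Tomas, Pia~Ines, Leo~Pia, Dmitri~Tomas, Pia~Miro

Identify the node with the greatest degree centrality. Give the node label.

Degrees — Daria:1, Dmitri:2, Ines:2, Jamal:1, Leo:2, Liam:2, Miro:1, Pia:9, Tomas:3, Yusuf:1.
The maximum is 9, attained only by Pia.

Pia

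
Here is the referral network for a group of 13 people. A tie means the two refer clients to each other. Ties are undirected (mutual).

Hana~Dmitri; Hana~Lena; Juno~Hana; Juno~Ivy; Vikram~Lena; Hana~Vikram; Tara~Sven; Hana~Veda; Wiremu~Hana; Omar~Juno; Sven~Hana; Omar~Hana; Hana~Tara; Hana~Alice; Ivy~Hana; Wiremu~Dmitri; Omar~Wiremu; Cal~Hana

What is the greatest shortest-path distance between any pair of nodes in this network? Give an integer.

Eccentricity of each node (its greatest distance to any other): Alice:2, Cal:2, Dmitri:2, Hana:1, Ivy:2, Juno:2, Lena:2, Omar:2, Sven:2, Tara:2, Veda:2, Vikram:2, Wiremu:2.
The maximum eccentricity is 2, realized for instance by the pair Wiremu–Ivy via Wiremu – Hana – Ivy. So the diameter is 2.

2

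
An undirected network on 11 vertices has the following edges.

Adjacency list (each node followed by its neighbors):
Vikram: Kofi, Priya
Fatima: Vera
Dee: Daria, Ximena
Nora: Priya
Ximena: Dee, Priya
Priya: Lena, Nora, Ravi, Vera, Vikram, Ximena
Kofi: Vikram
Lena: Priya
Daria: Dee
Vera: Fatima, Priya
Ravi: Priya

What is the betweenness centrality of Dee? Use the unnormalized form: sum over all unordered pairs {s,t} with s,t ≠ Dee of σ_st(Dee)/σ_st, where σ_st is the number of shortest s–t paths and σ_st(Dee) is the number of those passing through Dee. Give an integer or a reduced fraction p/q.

Pairs whose geodesics pass through Dee — Kofi–Daria: 1; Lena–Daria: 1; Vikram–Daria: 1; Nora–Daria: 1; Priya–Daria: 1; Fatima–Daria: 1; Daria–Ravi: 1; Daria–Vera: 1; Daria–Ximena: 1.
All other pairs contribute 0.
Summing the contributions gives betweenness(Dee) = 9.

9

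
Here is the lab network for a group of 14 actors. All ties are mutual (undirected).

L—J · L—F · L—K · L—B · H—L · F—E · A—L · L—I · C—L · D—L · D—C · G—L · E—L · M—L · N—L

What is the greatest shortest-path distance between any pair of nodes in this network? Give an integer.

2

Eccentricity of each node (its greatest distance to any other): A:2, B:2, C:2, D:2, E:2, F:2, G:2, H:2, I:2, J:2, K:2, L:1, M:2, N:2.
The maximum eccentricity is 2, realized for instance by the pair G–M via G – L – M. So the diameter is 2.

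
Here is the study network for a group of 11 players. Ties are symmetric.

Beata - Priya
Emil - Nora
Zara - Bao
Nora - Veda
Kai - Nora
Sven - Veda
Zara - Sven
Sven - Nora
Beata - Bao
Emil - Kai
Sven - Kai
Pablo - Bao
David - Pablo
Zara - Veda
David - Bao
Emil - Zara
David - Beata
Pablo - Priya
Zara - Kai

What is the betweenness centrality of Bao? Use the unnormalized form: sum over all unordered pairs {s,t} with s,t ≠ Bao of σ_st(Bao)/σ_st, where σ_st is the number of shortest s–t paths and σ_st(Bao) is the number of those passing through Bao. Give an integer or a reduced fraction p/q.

73/3

Pairs whose geodesics pass through Bao — Beata–Pablo: 1/3; Beata–Zara: 1; Beata–Emil: 1; Beata–Nora: 4/4; Beata–Kai: 1; Beata–Veda: 1; Beata–Sven: 1; David–Zara: 1; David–Emil: 1; David–Nora: 4/4; David–Kai: 1; David–Veda: 1; David–Sven: 1; Pablo–Zara: 1 … (+11 more pairs).
All other pairs contribute 0.
Summing the contributions gives betweenness(Bao) = 73/3.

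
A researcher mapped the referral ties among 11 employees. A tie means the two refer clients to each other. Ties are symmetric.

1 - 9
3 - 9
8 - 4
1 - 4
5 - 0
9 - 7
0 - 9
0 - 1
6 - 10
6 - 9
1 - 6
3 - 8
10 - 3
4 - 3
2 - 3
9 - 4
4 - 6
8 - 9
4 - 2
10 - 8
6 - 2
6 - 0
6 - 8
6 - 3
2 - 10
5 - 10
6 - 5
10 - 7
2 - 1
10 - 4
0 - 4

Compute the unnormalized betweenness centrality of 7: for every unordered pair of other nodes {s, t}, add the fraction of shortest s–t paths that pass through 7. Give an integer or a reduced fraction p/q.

Pairs whose geodesics pass through 7 — 10–9: 1/5.
All other pairs contribute 0.
Summing the contributions gives betweenness(7) = 1/5.

1/5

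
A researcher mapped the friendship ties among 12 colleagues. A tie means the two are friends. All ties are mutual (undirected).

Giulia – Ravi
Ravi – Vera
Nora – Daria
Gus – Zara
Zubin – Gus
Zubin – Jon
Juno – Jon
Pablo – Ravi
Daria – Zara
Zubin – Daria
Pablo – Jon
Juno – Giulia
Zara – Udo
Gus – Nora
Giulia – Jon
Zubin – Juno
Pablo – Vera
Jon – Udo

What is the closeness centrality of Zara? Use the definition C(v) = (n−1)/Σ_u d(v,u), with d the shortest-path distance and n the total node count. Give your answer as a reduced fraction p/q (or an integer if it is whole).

Distances from Zara: Daria:1, Giulia:3, Gus:1, Jon:2, Juno:3, Nora:2, Pablo:3, Ravi:4, Udo:1, Vera:4, Zubin:2. Sum = 26.
n = 12, so closeness = 11/26.

11/26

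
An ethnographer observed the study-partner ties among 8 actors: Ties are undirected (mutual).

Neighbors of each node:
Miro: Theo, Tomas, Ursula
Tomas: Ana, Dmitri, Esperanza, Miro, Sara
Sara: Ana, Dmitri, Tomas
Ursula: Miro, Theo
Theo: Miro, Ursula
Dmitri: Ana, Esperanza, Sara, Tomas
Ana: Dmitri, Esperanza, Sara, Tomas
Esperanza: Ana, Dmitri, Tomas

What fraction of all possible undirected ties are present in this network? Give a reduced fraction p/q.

13/28

There are 13 edges and 8 nodes, so the maximum possible is C(8,2) = 28.
Density = 13/28.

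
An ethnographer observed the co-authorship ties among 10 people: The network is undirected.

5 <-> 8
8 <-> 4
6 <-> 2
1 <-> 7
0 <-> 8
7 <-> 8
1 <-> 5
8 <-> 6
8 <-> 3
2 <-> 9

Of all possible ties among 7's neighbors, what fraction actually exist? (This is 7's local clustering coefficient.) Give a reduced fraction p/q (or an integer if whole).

7's neighbors: 1 and 8 (k = 2).
Possible neighbor pairs: C(2,2) = 1. Edges among them: none → e = 0.
Clustering(7) = 0/1.

0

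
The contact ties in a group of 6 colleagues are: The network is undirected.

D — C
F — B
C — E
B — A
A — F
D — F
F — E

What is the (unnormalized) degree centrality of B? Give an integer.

B is directly tied to A and F. That is 2 neighbors, so the degree of B is 2.

2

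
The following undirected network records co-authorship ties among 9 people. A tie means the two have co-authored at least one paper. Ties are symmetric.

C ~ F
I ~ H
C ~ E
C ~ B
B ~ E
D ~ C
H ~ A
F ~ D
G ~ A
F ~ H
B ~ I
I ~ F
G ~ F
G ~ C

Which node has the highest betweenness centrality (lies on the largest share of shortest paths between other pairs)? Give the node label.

Unnormalized betweenness of each node: A:1/2, B:2, C:25/3, D:0, E:0, F:20/3, G:11/3, H:7/3, I:5/2.
C has the largest value, 25/3, making it the main broker — the node through which the most shortest paths run.

C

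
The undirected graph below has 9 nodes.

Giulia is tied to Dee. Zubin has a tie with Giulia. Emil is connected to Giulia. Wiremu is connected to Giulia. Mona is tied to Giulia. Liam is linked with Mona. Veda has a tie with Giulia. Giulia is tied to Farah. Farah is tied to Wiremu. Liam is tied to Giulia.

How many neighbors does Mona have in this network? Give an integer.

Mona is directly tied to Giulia and Liam. That is 2 neighbors, so the degree of Mona is 2.

2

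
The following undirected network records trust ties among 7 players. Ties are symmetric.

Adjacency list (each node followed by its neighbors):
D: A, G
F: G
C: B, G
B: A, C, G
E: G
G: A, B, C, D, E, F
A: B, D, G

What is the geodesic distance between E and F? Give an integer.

2

One shortest route is E – G – F, which uses 2 edges, and E and F are not directly tied, so nothing shorter exists. So d(E,F) = 2.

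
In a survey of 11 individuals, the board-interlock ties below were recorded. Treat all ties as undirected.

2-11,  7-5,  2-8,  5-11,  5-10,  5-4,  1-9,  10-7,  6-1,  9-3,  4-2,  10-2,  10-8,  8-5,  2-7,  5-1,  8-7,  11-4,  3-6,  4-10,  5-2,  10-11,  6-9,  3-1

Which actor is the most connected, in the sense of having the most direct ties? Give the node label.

5

Degrees — 1:4, 2:6, 3:3, 4:4, 5:7, 6:3, 7:4, 8:4, 9:3, 10:6, 11:4.
The maximum is 7, attained only by 5.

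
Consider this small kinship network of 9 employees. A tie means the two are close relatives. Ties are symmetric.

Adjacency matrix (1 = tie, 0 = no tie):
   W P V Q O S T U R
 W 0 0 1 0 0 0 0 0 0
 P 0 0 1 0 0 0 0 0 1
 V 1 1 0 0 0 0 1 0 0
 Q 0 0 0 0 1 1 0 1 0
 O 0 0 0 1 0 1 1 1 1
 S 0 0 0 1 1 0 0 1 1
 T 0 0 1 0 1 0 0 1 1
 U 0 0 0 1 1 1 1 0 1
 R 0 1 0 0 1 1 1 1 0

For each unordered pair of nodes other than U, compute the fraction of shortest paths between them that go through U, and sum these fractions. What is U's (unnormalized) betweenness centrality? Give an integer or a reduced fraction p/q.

3

Pairs whose geodesics pass through U — W–Q: 1/2; W–S: 1/4; P–Q: 1/3; V–Q: 1/2; V–S: 1/4; Q–T: 1/2; Q–R: 1/3; S–T: 1/3.
All other pairs contribute 0.
Summing the contributions gives betweenness(U) = 3.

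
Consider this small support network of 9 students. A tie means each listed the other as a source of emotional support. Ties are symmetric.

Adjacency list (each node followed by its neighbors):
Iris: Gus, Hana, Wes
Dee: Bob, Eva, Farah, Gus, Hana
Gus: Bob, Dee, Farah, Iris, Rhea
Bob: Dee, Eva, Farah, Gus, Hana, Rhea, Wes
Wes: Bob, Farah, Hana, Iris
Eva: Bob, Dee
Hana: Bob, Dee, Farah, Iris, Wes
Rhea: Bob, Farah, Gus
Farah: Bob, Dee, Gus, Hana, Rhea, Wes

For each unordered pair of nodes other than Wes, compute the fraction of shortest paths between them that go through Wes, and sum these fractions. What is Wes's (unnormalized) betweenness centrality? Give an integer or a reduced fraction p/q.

13/15

Pairs whose geodesics pass through Wes — Iris–Eva: 1/5; Iris–Bob: 1/3; Iris–Farah: 1/3.
All other pairs contribute 0.
Summing the contributions gives betweenness(Wes) = 13/15.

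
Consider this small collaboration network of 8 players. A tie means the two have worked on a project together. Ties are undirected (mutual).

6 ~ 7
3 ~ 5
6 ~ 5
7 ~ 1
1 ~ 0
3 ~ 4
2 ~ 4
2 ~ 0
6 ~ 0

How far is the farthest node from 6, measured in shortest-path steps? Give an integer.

Distances from 6: 0:1, 1:2, 2:2, 3:2, 4:3, 5:1, 7:1.
The largest is 3 (to 4), so the eccentricity of 6 is 3.

3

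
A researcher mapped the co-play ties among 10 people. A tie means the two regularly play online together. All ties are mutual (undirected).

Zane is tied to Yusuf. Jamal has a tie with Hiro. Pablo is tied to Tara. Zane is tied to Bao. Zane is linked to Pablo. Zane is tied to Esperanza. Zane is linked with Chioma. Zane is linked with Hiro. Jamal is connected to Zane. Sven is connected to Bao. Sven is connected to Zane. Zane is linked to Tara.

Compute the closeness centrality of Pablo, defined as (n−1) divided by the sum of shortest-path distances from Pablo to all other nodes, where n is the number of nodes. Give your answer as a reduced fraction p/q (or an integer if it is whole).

9/16

Distances from Pablo: Bao:2, Chioma:2, Esperanza:2, Hiro:2, Jamal:2, Sven:2, Tara:1, Yusuf:2, Zane:1. Sum = 16.
n = 10, so closeness = 9/16.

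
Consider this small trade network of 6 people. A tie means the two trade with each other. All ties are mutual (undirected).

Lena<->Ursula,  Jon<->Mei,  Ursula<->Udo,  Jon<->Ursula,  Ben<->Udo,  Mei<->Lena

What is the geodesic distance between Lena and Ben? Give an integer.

3

One shortest route is Lena – Ursula – Udo – Ben, which uses 3 edges, and at distance 2 from Lena we only reach {Jon, Udo}, which does not include Ben. So d(Lena,Ben) = 3.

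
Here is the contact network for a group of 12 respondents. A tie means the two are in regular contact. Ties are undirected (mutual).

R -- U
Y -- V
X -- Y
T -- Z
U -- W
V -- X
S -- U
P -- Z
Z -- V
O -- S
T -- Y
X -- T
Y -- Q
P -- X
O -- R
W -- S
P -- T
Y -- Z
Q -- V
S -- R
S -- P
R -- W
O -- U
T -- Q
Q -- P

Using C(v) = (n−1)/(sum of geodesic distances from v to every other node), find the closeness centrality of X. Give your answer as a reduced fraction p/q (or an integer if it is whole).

1/2

Distances from X: O:3, P:1, Q:2, R:3, S:2, T:1, U:3, V:1, W:3, Y:1, Z:2. Sum = 22.
n = 12, so closeness = 11/22 = 1/2.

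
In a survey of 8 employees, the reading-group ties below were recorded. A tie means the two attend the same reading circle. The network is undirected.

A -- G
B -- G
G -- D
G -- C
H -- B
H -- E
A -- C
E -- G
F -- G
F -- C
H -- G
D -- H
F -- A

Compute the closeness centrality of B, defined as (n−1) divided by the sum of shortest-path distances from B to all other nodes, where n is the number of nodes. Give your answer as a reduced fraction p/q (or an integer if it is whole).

7/12

Distances from B: A:2, C:2, D:2, E:2, F:2, G:1, H:1. Sum = 12.
n = 8, so closeness = 7/12.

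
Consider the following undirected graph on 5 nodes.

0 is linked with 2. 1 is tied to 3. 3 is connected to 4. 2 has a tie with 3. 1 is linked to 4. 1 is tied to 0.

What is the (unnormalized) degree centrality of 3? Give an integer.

3

3 is directly tied to 1, 2, and 4. That is 3 neighbors, so the degree of 3 is 3.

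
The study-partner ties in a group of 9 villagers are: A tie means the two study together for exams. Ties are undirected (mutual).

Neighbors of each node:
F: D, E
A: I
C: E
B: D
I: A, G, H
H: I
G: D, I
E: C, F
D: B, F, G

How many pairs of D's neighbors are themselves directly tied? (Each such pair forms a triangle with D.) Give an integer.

D's neighbors are B, F, and G, but none of them are tied to each other, so no triangle contains D.

0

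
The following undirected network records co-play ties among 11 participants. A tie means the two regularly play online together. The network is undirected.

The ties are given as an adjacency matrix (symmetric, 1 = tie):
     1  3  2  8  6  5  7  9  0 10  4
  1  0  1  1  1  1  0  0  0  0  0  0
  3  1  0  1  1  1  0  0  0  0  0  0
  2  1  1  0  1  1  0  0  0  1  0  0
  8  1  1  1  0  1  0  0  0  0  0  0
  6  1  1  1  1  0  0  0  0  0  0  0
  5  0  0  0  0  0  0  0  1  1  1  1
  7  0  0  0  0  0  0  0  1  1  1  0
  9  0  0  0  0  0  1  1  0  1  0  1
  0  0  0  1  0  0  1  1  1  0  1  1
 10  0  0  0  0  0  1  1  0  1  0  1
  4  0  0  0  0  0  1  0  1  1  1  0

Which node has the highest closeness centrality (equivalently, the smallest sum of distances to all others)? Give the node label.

Farness (sum of distances to all others) for each node — 0:14, 1:21, 2:15, 3:21, 4:20, 5:20, 6:21, 7:21, 8:21, 9:20, 10:20.
The smallest farness is 14, for 0, so 0 has the highest closeness.

0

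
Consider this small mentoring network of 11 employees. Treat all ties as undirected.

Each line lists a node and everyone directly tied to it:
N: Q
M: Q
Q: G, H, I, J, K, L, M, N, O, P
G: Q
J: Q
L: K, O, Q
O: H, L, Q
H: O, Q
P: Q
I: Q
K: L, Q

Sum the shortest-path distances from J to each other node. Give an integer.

Distances from J: G:2, H:2, I:2, K:2, L:2, M:2, N:2, O:2, P:2, Q:1.
Sum = 2 + 2 + 2 + 2 + 2 + 2 + 2 + 2 + 2 + 1 = 19.

19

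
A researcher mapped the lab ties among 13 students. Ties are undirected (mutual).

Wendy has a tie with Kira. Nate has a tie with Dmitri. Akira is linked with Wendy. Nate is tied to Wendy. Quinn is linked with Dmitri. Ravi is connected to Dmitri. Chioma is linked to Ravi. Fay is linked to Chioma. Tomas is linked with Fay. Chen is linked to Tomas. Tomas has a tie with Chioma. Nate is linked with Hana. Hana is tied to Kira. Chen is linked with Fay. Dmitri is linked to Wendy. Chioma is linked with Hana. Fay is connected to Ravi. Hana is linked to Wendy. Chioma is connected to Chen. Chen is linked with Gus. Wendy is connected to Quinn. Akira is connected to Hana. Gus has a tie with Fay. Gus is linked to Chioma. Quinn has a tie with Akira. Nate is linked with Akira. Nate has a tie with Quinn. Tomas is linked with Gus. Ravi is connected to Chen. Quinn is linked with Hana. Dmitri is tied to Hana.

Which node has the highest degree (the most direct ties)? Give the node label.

Degrees — Akira:4, Chen:5, Chioma:6, Dmitri:5, Fay:5, Gus:4, Hana:7, Kira:2, Nate:5, Quinn:5, Ravi:4, Tomas:4, Wendy:6.
The maximum is 7, attained only by Hana.

Hana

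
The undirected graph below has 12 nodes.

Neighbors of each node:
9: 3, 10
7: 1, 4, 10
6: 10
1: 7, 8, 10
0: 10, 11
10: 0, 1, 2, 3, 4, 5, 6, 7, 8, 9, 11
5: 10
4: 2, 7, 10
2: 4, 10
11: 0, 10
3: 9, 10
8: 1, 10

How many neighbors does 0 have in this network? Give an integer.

0 is directly tied to 10 and 11. That is 2 neighbors, so the degree of 0 is 2.

2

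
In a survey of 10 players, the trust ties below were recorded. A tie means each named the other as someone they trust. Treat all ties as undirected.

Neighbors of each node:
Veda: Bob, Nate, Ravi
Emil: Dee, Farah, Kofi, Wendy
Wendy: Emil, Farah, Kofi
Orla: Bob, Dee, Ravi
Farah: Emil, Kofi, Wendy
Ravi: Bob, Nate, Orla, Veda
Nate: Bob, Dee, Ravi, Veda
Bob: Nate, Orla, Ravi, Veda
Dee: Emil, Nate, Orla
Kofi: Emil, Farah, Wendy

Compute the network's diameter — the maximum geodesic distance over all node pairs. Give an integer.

4

Eccentricity of each node (its greatest distance to any other): Bob:4, Dee:2, Emil:3, Farah:4, Kofi:4, Nate:3, Orla:3, Ravi:4, Veda:4, Wendy:4.
The maximum eccentricity is 4, realized for instance by the pair Ravi–Wendy via Ravi – Orla – Dee – Emil – Wendy. So the diameter is 4.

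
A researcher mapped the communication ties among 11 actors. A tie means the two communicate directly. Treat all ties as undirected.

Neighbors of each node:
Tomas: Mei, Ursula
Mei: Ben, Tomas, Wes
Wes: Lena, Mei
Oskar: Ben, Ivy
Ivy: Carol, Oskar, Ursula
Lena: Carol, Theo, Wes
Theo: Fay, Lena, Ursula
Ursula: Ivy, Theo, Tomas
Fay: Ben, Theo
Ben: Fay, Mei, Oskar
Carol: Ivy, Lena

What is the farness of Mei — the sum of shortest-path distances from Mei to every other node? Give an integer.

20

Distances from Mei: Ben:1, Carol:3, Fay:2, Ivy:3, Lena:2, Oskar:2, Theo:3, Tomas:1, Ursula:2, Wes:1.
Sum = 1 + 3 + 2 + 3 + 2 + 2 + 3 + 1 + 2 + 1 = 20.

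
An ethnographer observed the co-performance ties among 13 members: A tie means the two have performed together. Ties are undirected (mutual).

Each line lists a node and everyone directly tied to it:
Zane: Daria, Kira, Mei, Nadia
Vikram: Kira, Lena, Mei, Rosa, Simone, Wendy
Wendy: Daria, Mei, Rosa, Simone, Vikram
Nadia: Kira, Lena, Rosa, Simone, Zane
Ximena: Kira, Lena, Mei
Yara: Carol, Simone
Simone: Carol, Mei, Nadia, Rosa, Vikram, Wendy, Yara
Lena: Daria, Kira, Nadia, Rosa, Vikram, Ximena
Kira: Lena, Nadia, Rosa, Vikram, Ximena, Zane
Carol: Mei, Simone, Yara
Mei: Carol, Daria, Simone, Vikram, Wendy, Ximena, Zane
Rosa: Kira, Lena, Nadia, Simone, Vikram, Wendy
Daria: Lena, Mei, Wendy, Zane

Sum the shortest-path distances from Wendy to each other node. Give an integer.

Distances from Wendy: Carol:2, Daria:1, Kira:2, Lena:2, Mei:1, Nadia:2, Rosa:1, Simone:1, Vikram:1, Ximena:2, Yara:2, Zane:2.
Sum = 2 + 1 + 2 + 2 + 1 + 2 + 1 + 1 + 1 + 2 + 2 + 2 = 19.

19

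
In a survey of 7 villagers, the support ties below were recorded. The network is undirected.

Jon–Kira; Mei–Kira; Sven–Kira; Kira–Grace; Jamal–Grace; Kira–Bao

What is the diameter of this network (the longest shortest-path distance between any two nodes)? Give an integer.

Eccentricity of each node (its greatest distance to any other): Bao:3, Grace:2, Jamal:3, Jon:3, Kira:2, Mei:3, Sven:3.
The maximum eccentricity is 3, realized for instance by the pair Sven–Jamal via Sven – Kira – Grace – Jamal. So the diameter is 3.

3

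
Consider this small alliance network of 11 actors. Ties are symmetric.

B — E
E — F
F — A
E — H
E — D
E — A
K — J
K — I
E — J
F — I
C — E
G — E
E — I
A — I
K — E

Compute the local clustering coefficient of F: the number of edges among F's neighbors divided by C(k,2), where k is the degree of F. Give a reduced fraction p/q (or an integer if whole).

1

F's neighbors: A, E, and I (k = 3).
Possible neighbor pairs: C(3,2) = 3. Edges among them: A–E, A–I, E–I → e = 3.
Clustering(F) = 3/3 = 1.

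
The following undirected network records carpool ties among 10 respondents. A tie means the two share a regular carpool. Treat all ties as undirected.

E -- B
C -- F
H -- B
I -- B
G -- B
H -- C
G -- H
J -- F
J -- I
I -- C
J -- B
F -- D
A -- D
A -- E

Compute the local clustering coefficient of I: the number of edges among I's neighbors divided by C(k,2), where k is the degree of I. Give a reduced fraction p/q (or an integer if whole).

1/3

I's neighbors: B, C, and J (k = 3).
Possible neighbor pairs: C(3,2) = 3. Edges among them: B–J → e = 1.
Clustering(I) = 1/3.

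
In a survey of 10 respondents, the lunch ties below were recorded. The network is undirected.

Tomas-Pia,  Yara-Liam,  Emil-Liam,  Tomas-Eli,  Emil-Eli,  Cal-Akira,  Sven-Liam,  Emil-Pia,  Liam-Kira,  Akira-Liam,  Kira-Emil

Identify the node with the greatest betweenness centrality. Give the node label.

Liam

Unnormalized betweenness of each node: Akira:8, Cal:0, Eli:7/2, Emil:37/2, Kira:0, Liam:25, Pia:7/2, Sven:0, Tomas:1/2, Yara:0.
Liam has the largest value, 25, making it the main broker — the node through which the most shortest paths run.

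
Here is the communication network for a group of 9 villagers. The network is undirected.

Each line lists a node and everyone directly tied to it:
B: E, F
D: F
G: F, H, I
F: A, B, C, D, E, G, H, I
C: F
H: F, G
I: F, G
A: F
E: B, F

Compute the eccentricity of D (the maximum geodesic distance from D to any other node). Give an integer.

2

Distances from D: A:2, B:2, C:2, E:2, F:1, G:2, H:2, I:2.
The largest is 2 (to G, A, C, H, E, B, and I), so the eccentricity of D is 2.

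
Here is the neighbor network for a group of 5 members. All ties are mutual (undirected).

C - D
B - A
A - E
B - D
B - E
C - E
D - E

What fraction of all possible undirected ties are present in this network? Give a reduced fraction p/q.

There are 7 edges and 5 nodes, so the maximum possible is C(5,2) = 10.
Density = 7/10.

7/10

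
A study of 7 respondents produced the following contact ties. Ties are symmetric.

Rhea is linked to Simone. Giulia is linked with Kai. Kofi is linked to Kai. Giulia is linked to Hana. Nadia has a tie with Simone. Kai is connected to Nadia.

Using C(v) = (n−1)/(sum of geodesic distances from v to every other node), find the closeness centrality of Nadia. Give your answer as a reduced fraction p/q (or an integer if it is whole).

Distances from Nadia: Giulia:2, Hana:3, Kai:1, Kofi:2, Rhea:2, Simone:1. Sum = 11.
n = 7, so closeness = 6/11.

6/11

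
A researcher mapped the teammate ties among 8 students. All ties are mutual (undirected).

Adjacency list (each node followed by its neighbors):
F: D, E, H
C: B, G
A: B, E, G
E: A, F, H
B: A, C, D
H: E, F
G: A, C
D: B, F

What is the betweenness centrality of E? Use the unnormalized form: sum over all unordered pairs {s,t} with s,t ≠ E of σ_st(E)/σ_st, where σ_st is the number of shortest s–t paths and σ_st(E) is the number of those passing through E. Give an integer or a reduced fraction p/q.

Pairs whose geodesics pass through E — G–F: 1; G–H: 1; C–H: 2/3; B–H: 1/2; F–A: 1; H–A: 1.
All other pairs contribute 0.
Summing the contributions gives betweenness(E) = 31/6.

31/6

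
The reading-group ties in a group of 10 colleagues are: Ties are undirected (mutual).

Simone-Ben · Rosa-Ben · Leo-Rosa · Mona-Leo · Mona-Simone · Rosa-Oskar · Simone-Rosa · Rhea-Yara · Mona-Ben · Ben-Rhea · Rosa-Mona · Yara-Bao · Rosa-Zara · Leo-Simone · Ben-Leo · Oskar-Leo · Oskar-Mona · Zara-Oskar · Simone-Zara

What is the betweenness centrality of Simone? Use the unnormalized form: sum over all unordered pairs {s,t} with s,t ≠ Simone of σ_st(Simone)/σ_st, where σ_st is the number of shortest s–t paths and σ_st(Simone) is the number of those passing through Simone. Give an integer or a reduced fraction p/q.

8/3

Pairs whose geodesics pass through Simone — Rhea–Zara: 1/2; Bao–Zara: 1/2; Yara–Zara: 1/2; Zara–Ben: 1/2; Zara–Mona: 1/3; Zara–Leo: 1/3.
All other pairs contribute 0.
Summing the contributions gives betweenness(Simone) = 8/3.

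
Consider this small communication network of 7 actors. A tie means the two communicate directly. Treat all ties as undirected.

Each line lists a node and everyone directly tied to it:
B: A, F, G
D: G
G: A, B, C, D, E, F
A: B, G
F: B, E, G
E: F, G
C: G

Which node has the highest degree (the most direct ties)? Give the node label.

G

Degrees — A:2, B:3, C:1, D:1, E:2, F:3, G:6.
The maximum is 6, attained only by G.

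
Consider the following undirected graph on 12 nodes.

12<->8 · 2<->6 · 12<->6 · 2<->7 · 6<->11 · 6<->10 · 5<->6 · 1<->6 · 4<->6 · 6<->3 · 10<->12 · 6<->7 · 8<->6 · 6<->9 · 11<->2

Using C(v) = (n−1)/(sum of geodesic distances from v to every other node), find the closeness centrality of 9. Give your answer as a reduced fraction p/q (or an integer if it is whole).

11/21

Distances from 9: 1:2, 2:2, 3:2, 4:2, 5:2, 6:1, 7:2, 8:2, 10:2, 11:2, 12:2. Sum = 21.
n = 12, so closeness = 11/21.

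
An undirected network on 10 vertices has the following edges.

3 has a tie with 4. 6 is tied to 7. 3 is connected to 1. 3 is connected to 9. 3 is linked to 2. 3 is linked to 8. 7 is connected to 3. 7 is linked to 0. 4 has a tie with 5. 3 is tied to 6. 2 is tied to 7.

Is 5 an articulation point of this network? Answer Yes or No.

Even without 5, every remaining node can still reach every other (the residual graph is connected), so 5 is not a cut vertex.

No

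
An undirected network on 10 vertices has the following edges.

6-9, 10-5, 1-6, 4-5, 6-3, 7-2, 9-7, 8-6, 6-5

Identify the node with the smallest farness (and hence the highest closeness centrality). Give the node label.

Farness (sum of distances to all others) for each node — 1:22, 2:32, 3:22, 4:26, 5:18, 6:14, 7:24, 8:22, 9:18, 10:26.
The smallest farness is 14, for 6, so 6 has the highest closeness.

6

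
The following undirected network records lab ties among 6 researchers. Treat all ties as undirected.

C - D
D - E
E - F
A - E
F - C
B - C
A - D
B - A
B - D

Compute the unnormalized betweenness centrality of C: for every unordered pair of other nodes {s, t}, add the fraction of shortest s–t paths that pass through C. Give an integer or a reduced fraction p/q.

Pairs whose geodesics pass through C — F–B: 1; F–D: 1/2.
All other pairs contribute 0.
Summing the contributions gives betweenness(C) = 3/2.

3/2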